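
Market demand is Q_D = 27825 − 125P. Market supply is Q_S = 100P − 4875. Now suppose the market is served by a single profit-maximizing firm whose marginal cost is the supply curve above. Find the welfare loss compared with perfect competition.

79484.08

In inverse form: demand P = 222.6 − 0.008Q, supply P = 48.75 + 0.01Q.
Competitive equilibrium: 222.6 − 0.008Q = 48.75 + 0.01Q → Q* = 9658.333333, P* = 145.333333.
Marginal revenue: MR = 222.6 − 0.016Q. Set MR = MC: 222.6 − 0.016Q = 48.75 + 0.01Q → Q_m = 6686.538462.
Price P_m = 222.6 − 0.008·6686.538462 = 169.107692; MC(Q_m) = 48.75 + 0.01·6686.538462 = 115.615385.
Competitive Q* = 9658.333333, so ΔQ = 2971.794871; wedge = 169.107692 − 115.615385 = 53.492307.
Deadweight loss = ½ × 2971.794871 × 53.492307 = 79484.08.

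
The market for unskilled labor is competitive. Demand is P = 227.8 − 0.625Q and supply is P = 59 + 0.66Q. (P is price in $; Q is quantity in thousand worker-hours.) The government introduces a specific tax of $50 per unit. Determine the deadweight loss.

Competitive equilibrium: 227.8 − 0.625Q = 59 + 0.66Q → Q* = 131.3619, P* = 145.6988.
With the tax, the buyer price exceeds the seller price by 50: (227.8 − 0.625Q) − (59 + 0.66Q) = 50 → Q' = 92.4514.
ΔQ = 131.3619 − 92.4514 = 38.9105; the wedge equals the tax, 50.
Welfare loss = ½ × 38.9105 × 50 = $972.76 thousand.

$972.76 thousand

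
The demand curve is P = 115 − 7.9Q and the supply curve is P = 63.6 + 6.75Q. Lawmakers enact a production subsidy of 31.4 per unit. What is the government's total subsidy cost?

Competitive equilibrium: 115 − 7.9Q = 63.6 + 6.75Q → Q* = 3.5085, P* = 87.2826.
The subsidy lowers effective supply by 31.4: P = 32.2 + 6.75Q.
New quantity: 115 − 7.9Q = 32.2 + 6.75Q → Q' = 5.6519.
Total subsidy cost = 31.4 × 5.6519 = 177.47.

177.47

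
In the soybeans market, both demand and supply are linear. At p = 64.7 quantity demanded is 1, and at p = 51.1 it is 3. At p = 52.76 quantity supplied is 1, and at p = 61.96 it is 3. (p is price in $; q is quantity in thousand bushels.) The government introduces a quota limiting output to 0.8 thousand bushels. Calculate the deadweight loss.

$8.87 thousand

Demand slope = (51.1 − 64.7)/(3 − 1) = −6.8, so p = 71.5 − 6.8q.
Supply slope = (61.96 − 52.76)/(3 − 1) = 4.6, so p = 48.16 + 4.6q.
Competitive equilibrium: 71.5 − 6.8q = 48.16 + 4.6q → q* = 2.0474, p* = 57.5779.
At q = 0.8: demand price = 71.5 − 6.8·0.8 = 66.06; supply price = 48.16 + 4.6·0.8 = 51.84.
Δq = 2.0474 − 0.8 = 1.2474; wedge = 66.06 − 51.84 = 14.22.
Deadweight loss = ½ × 1.2474 × 14.22 = $8.87 thousand.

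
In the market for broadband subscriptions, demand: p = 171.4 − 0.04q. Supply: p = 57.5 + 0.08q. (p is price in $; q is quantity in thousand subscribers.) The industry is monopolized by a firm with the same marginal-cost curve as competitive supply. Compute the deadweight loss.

Competitive equilibrium: 171.4 − 0.04q = 57.5 + 0.08q → q* = 949.1667, p* = 133.4333.
Marginal revenue: MR = 171.4 − 0.08q. Set MR = MC: 171.4 − 0.08q = 57.5 + 0.08q → q_m = 711.875.
Price p_m = 171.4 − 0.04·711.875 = 142.925; MC(q_m) = 57.5 + 0.08·711.875 = 114.45.
Competitive q* = 949.1667, so Δq = 237.2917; wedge = 142.925 − 114.45 = 28.475.
The triangle = ½ × 237.2917 × 28.475 = $3378.44 thousand.

$3378.44 thousand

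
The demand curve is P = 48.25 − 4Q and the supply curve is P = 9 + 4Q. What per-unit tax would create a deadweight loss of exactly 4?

Competitive equilibrium: 48.25 − 4Q = 9 + 4Q → Q* = 4.9063, P* = 28.625.
A tax t gives ΔQ = t/8 and wedge t, so DWL = t²/16.
t²/16 = 4 → t² = 64 → t = 8.

8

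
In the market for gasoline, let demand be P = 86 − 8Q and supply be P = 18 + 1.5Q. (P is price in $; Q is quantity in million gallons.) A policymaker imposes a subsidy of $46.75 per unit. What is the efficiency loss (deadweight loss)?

$115.03 million

Competitive equilibrium: 86 − 8Q = 18 + 1.5Q → Q* = 7.1579, P* = 28.7368.
The subsidy lowers effective supply by 46.75: P = 1.5Q − 28.75.
New quantity: 86 − 8Q = 1.5Q − 28.75 → Q' = 12.0789.
Overproduction ΔQ = 12.0789 − 7.1579 = 4.921; wedge = subsidy = 46.75.
Deadweight loss = ½ × 4.921 × 46.75 = $115.03 million.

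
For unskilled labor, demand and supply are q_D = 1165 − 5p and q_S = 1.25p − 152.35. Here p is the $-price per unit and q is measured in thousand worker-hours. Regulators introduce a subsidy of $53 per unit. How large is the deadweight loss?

$1404.50 thousand

In inverse form: demand p = 233 − 0.2q, supply p = 121.88 + 0.8q.
Competitive equilibrium: 233 − 0.2q = 121.88 + 0.8q → q* = 111.12, p* = 210.776.
The subsidy lowers effective supply by 53: p = 68.88 + 0.8q.
New quantity: 233 − 0.2q = 68.88 + 0.8q → q' = 164.12.
Overproduction Δq = 164.12 − 111.12 = 53; wedge = subsidy = 53.
The triangle = ½ × 53 × 53 = $1404.50 thousand.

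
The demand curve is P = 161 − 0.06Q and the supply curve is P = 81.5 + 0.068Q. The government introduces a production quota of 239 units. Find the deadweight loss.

Competitive equilibrium: 161 − 0.06Q = 81.5 + 0.068Q → Q* = 621.0938, P* = 123.7344.
At Q = 239: demand price = 161 − 0.06·239 = 146.66; supply price = 81.5 + 0.068·239 = 97.752.
ΔQ = 621.0938 − 239 = 382.0938; wedge = 146.66 − 97.752 = 48.908.
The triangle = ½ × 382.0938 × 48.908 = 9343.72.

9343.72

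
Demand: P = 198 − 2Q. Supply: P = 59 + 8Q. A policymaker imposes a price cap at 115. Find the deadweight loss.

Competitive equilibrium: 198 − 2Q = 59 + 8Q → Q* = 13.9, P* = 170.2.
At the ceiling P = 115, quantity supplied = (115 − 59)/8 = 7.
Willingness to pay at Q' = 7: 198 − 2·7 = 184.
ΔQ = 13.9 − 7 = 6.9; wedge = 184 − 115 = 69.
DWL = ½ × 6.9 × 69 = 238.05.

238.05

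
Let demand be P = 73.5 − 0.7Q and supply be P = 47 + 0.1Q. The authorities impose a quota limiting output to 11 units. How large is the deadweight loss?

195.81

Competitive equilibrium: 73.5 − 0.7Q = 47 + 0.1Q → Q* = 33.125, P* = 50.3125.
At Q = 11: demand price = 73.5 − 0.7·11 = 65.8; supply price = 47 + 0.1·11 = 48.1.
ΔQ = 33.125 − 11 = 22.125; wedge = 65.8 − 48.1 = 17.7.
Welfare loss = ½ × 22.125 × 17.7 = 195.81.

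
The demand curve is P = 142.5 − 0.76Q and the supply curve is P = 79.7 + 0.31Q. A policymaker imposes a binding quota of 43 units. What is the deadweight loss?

Competitive equilibrium: 142.5 − 0.76Q = 79.7 + 0.31Q → Q* = 58.6916, P* = 97.8944.
At Q = 43: demand price = 142.5 − 0.76·43 = 109.82; supply price = 79.7 + 0.31·43 = 93.03.
ΔQ = 58.6916 − 43 = 15.6916; wedge = 109.82 − 93.03 = 16.79.
The triangle = ½ × 15.6916 × 16.79 = 131.73.

131.73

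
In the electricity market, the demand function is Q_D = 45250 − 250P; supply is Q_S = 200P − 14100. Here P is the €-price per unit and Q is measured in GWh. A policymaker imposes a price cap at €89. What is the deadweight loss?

In inverse form: demand P = 181 − 0.004Q, supply P = 70.5 + 0.005Q.
Competitive equilibrium: 181 − 0.004Q = 70.5 + 0.005Q → Q* = 12277.7778, P* = 131.8889.
At the ceiling P = 89, quantity supplied = (89 − 70.5)/0.005 = 3700.
Willingness to pay at Q' = 3700: 181 − 0.004·3700 = 166.2.
ΔQ = 12277.7778 − 3700 = 8577.7778; wedge = 166.2 − 89 = 77.2.
DWL = ½ × 8577.7778 × 77.2 = €331102.22.

€331102.22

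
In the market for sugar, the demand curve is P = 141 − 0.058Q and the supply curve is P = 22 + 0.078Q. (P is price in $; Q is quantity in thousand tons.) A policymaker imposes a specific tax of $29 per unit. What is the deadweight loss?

Competitive equilibrium: 141 − 0.058Q = 22 + 0.078Q → Q* = 875, P* = 90.25.
With the tax, the buyer price exceeds the seller price by 29: (141 − 0.058Q) − (22 + 0.078Q) = 29 → Q' = 661.7647.
ΔQ = 875 − 661.7647 = 213.2353; the wedge equals the tax, 29.
DWL = ½ × 213.2353 × 29 = $3091.91 thousand.

$3091.91 thousand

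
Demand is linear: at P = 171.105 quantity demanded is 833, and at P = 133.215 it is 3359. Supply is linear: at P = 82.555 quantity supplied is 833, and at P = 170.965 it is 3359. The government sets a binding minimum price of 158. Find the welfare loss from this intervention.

Demand slope = (133.215 − 171.105)/(3359 − 833) = −0.015, so P = 183.6 − 0.015Q.
Supply slope = (170.965 − 82.555)/(3359 − 833) = 0.035, so P = 53.4 + 0.035Q.
Competitive equilibrium: 183.6 − 0.015Q = 53.4 + 0.035Q → Q* = 2604, P* = 144.54.
At the floor P = 158, quantity demanded = (183.6 − 158)/0.015 = 1706.66667.
Sellers' marginal cost at Q' = 1706.66667: 53.4 + 0.035·1706.66667 = 113.13333.
ΔQ = 2604 − 1706.66667 = 897.33333; wedge = 158 − 113.13333 = 44.86667.
Welfare loss = ½ × 897.33333 × 44.86667 = 20130.18.

20130.18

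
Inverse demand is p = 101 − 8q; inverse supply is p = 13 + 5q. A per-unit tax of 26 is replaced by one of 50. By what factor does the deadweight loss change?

Competitive equilibrium: 101 − 8q = 13 + 5q → q* = 6.7692, p* = 46.8462.
For a per-unit tax t: Δq = t/13, so DWL = ½·t·(t/13) = t²/26.
At t = 26: DWL = 26. At t = 50: DWL = 96.154.
Ratio = (50/26)² = 3.698.

3.698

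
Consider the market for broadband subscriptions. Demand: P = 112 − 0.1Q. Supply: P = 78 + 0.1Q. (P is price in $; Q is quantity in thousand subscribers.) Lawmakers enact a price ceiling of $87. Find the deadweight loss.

$640 thousand

Competitive equilibrium: 112 − 0.1Q = 78 + 0.1Q → Q* = 170, P* = 95.
At the ceiling P = 87, quantity supplied = (87 − 78)/0.1 = 90.
Willingness to pay at Q' = 90: 112 − 0.1·90 = 103.
ΔQ = 170 − 90 = 80; wedge = 103 − 87 = 16.
Deadweight loss = ½ × 80 × 16 = $640 thousand.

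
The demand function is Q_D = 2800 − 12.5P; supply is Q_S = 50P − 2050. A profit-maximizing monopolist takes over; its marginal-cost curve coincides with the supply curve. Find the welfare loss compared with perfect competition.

33075.56

In inverse form: demand P = 224 − 0.08Q, supply P = 41 + 0.02Q.
Competitive equilibrium: 224 − 0.08Q = 41 + 0.02Q → Q* = 1830, P* = 77.6.
Marginal revenue: MR = 224 − 0.16Q. Set MR = MC: 224 − 0.16Q = 41 + 0.02Q → Q_m = 1016.66667.
Price P_m = 224 − 0.08·1016.66667 = 142.66667; MC(Q_m) = 41 + 0.02·1016.66667 = 61.33333.
Competitive Q* = 1830, so ΔQ = 813.33333; wedge = 142.66667 − 61.33333 = 81.33334.
Welfare loss = ½ × 813.33333 × 81.33334 = 33075.56.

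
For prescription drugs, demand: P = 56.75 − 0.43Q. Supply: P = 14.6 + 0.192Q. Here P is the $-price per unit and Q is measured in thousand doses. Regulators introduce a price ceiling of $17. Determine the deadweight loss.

$949.87 thousand

Competitive equilibrium: 56.75 − 0.43Q = 14.6 + 0.192Q → Q* = 67.7653, P* = 27.6109.
At the ceiling P = 17, quantity supplied = (17 − 14.6)/0.192 = 12.5.
Willingness to pay at Q' = 12.5: 56.75 − 0.43·12.5 = 51.375.
ΔQ = 67.7653 − 12.5 = 55.2653; wedge = 51.375 − 17 = 34.375.
The triangle = ½ × 55.2653 × 34.375 = $949.87 thousand.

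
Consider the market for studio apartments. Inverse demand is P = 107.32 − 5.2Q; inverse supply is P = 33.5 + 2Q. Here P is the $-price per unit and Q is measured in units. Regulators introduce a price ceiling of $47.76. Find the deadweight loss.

Competitive equilibrium: 107.32 − 5.2Q = 33.5 + 2Q → Q* = 10.2528, P* = 54.0056.
At the ceiling P = 47.76, quantity supplied = (47.76 − 33.5)/2 = 7.13.
Willingness to pay at Q' = 7.13: 107.32 − 5.2·7.13 = 70.244.
ΔQ = 10.2528 − 7.13 = 3.1228; wedge = 70.244 − 47.76 = 22.484.
DWL = ½ × 3.1228 × 22.484 = $35.11.

$35.11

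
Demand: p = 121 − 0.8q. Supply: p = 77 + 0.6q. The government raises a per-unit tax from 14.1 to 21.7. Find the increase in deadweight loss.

Competitive equilibrium: 121 − 0.8q = 77 + 0.6q → q* = 31.4286, p* = 95.8571.
For a per-unit tax t: Δq = t/1.4, so DWL = ½·t·(t/1.4) = t²/2.8.
At t = 14.1: DWL = 71.004. At t = 21.7: DWL = 168.175.
Increase = 168.175 − 71.004 = 97.17.

97.17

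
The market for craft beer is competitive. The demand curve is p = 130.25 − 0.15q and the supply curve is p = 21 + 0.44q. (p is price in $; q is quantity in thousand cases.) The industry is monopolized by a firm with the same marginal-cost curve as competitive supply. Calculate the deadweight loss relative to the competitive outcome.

Competitive equilibrium: 130.25 − 0.15q = 21 + 0.44q → q* = 185.16949, p* = 102.47458.
Marginal revenue: MR = 130.25 − 0.3q. Set MR = MC: 130.25 − 0.3q = 21 + 0.44q → q_m = 147.63514.
Price p_m = 130.25 − 0.15·147.63514 = 108.10473; MC(q_m) = 21 + 0.44·147.63514 = 85.95946.
Competitive q* = 185.16949, so Δq = 37.53435; wedge = 108.10473 − 85.95946 = 22.14527.
Deadweight loss = ½ × 37.53435 × 22.14527 = $415.60 thousand.

$415.60 thousand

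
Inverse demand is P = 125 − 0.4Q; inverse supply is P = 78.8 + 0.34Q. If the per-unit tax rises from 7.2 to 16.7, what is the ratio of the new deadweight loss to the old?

Competitive equilibrium: 125 − 0.4Q = 78.8 + 0.34Q → Q* = 62.4324, P* = 100.027.
For a per-unit tax t: ΔQ = t/0.74, so DWL = ½·t·(t/0.74) = t²/1.48.
At t = 7.2: DWL = 35.027. At t = 16.7: DWL = 188.439.
Ratio = (16.7/7.2)² = 5.380.

5.380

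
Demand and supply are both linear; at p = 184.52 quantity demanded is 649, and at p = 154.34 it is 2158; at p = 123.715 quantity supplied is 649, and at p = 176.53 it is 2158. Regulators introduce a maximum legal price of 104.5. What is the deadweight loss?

Demand slope = (154.34 − 184.52)/(2158 − 649) = −0.02, so p = 197.5 − 0.02q.
Supply slope = (176.53 − 123.715)/(2158 − 649) = 0.035, so p = 101 + 0.035q.
Competitive equilibrium: 197.5 − 0.02q = 101 + 0.035q → q* = 1754.5455, p* = 162.4091.
At the ceiling p = 104.5, quantity supplied = (104.5 − 101)/0.035 = 100.
Willingness to pay at q' = 100: 197.5 − 0.02·100 = 195.5.
Δq = 1754.5455 − 100 = 1654.5455; wedge = 195.5 − 104.5 = 91.
DWL = ½ × 1654.5455 × 91 = 75281.82.

75281.82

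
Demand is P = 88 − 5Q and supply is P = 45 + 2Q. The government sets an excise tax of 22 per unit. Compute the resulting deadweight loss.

34.57

Competitive equilibrium: 88 − 5Q = 45 + 2Q → Q* = 6.1429, P* = 57.2857.
With the tax, the buyer price exceeds the seller price by 22: (88 − 5Q) − (45 + 2Q) = 22 → Q' = 3.
ΔQ = 6.1429 − 3 = 3.1429; the wedge equals the tax, 22.
DWL = ½ × 3.1429 × 22 = 34.57.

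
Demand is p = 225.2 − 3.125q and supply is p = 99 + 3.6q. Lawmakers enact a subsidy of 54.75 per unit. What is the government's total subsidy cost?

Competitive equilibrium: 225.2 − 3.125q = 99 + 3.6q → q* = 18.7658, p* = 166.5569.
The subsidy lowers effective supply by 54.75: p = 44.25 + 3.6q.
New quantity: 225.2 − 3.125q = 44.25 + 3.6q → q' = 26.9071.
Total subsidy cost = 54.75 × 26.9071 = 1473.16.

1473.16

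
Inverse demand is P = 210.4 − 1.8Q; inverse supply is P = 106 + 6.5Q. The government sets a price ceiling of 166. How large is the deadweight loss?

Competitive equilibrium: 210.4 − 1.8Q = 106 + 6.5Q → Q* = 12.57831, P* = 187.75904.
At the ceiling P = 166, quantity supplied = (166 − 106)/6.5 = 9.23077.
Willingness to pay at Q' = 9.23077: 210.4 − 1.8·9.23077 = 193.78461.
ΔQ = 12.57831 − 9.23077 = 3.34754; wedge = 193.78461 − 166 = 27.78461.
Welfare loss = ½ × 3.34754 × 27.78461 = 46.51.

46.51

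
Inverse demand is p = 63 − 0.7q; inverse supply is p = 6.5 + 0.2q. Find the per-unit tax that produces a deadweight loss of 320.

24

Competitive equilibrium: 63 − 0.7q = 6.5 + 0.2q → q* = 62.7778, p* = 19.0556.
A tax t gives Δq = t/0.9 and wedge t, so DWL = t²/1.8.
t²/1.8 = 320 → t² = 576 → t = 24.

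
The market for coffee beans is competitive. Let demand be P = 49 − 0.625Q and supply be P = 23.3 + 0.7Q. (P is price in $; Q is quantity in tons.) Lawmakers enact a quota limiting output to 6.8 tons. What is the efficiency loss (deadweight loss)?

Competitive equilibrium: 49 − 0.625Q = 23.3 + 0.7Q → Q* = 19.3962, P* = 36.8774.
At Q = 6.8: demand price = 49 − 0.625·6.8 = 44.75; supply price = 23.3 + 0.7·6.8 = 28.06.
ΔQ = 19.3962 − 6.8 = 12.5962; wedge = 44.75 − 28.06 = 16.69.
DWL = ½ × 12.5962 × 16.69 = $105.12.

$105.12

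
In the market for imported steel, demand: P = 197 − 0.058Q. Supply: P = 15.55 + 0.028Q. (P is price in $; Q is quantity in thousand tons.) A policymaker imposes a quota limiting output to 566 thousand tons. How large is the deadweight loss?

$102493.81 thousand

Competitive equilibrium: 197 − 0.058Q = 15.55 + 0.028Q → Q* = 2109.8837, P* = 74.6267.
At Q = 566: demand price = 197 − 0.058·566 = 164.172; supply price = 15.55 + 0.028·566 = 31.398.
ΔQ = 2109.8837 − 566 = 1543.8837; wedge = 164.172 − 31.398 = 132.774.
Welfare loss = ½ × 1543.8837 × 132.774 = $102493.81 thousand.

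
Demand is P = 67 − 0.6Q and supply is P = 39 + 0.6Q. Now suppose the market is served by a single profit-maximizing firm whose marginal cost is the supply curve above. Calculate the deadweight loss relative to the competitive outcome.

Competitive equilibrium: 67 − 0.6Q = 39 + 0.6Q → Q* = 23.3333, P* = 53.
Marginal revenue: MR = 67 − 1.2Q. Set MR = MC: 67 − 1.2Q = 39 + 0.6Q → Q_m = 15.5556.
Price P_m = 67 − 0.6·15.5556 = 57.6666; MC(Q_m) = 39 + 0.6·15.5556 = 48.3334.
Competitive Q* = 23.3333, so ΔQ = 7.7777; wedge = 57.6666 − 48.3334 = 9.3332.
DWL = ½ × 7.7777 × 9.3332 = 36.30.

36.30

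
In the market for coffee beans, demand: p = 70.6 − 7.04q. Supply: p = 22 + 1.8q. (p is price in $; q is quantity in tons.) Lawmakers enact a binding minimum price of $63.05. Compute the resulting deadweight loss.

$86.56

Competitive equilibrium: 70.6 − 7.04q = 22 + 1.8q → q* = 5.4977, p* = 31.8959.
At the floor p = 63.05, quantity demanded = (70.6 − 63.05)/7.04 = 1.0724.
Sellers' marginal cost at q' = 1.0724: 22 + 1.8·1.0724 = 23.9303.
Δq = 5.4977 − 1.0724 = 4.4253; wedge = 63.05 − 23.9303 = 39.1197.
DWL = ½ × 4.4253 × 39.1197 = $86.56.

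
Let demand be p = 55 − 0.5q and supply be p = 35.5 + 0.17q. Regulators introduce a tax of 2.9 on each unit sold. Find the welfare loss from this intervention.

Competitive equilibrium: 55 − 0.5q = 35.5 + 0.17q → q* = 29.1045, p* = 40.4478.
With the tax, the buyer price exceeds the seller price by 2.9: (55 − 0.5q) − (35.5 + 0.17q) = 2.9 → q' = 24.7761.
Δq = 29.1045 − 24.7761 = 4.3284; the wedge equals the tax, 2.9.
Welfare loss = ½ × 4.3284 × 2.9 = 6.28.

6.28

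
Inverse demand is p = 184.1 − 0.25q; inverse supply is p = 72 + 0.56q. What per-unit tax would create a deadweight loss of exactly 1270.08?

45.36

Competitive equilibrium: 184.1 − 0.25q = 72 + 0.56q → q* = 138.3951, p* = 149.5012.
A tax t gives Δq = t/0.81 and wedge t, so DWL = t²/1.62.
t²/1.62 = 1270.08 → t² = 2057.5296 → t = 45.36.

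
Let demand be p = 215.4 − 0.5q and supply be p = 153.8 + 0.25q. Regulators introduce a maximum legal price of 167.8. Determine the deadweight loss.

256.11

Competitive equilibrium: 215.4 − 0.5q = 153.8 + 0.25q → q* = 82.1333, p* = 174.3333.
At the ceiling p = 167.8, quantity supplied = (167.8 − 153.8)/0.25 = 56.
Willingness to pay at q' = 56: 215.4 − 0.5·56 = 187.4.
Δq = 82.1333 − 56 = 26.1333; wedge = 187.4 − 167.8 = 19.6.
Welfare loss = ½ × 26.1333 × 19.6 = 256.11.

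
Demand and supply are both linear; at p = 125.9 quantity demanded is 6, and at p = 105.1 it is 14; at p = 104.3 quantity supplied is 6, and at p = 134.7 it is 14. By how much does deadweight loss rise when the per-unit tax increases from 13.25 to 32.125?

Demand slope = (105.1 − 125.9)/(14 − 6) = −2.6, so p = 141.5 − 2.6q.
Supply slope = (134.7 − 104.3)/(14 − 6) = 3.8, so p = 81.5 + 3.8q.
Competitive equilibrium: 141.5 − 2.6q = 81.5 + 3.8q → q* = 9.375, p* = 117.125.
For a per-unit tax t: Δq = t/6.4, so DWL = ½·t·(t/6.4) = t²/12.8.
At t = 13.25: DWL = 13.716. At t = 32.125: DWL = 80.626.
Increase = 80.626 − 13.716 = 66.91.

66.91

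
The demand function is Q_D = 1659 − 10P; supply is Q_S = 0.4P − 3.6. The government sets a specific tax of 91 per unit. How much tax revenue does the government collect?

In inverse form: demand P = 165.9 − 0.1Q, supply P = 9 + 2.5Q.
Competitive equilibrium: 165.9 − 0.1Q = 9 + 2.5Q → Q* = 60.3462, P* = 159.8654.
With the tax, the buyer price exceeds the seller price by 91: (165.9 − 0.1Q) − (9 + 2.5Q) = 91 → Q' = 25.3462.
Tax revenue = 91 × 25.3462 = 2306.50.

2306.50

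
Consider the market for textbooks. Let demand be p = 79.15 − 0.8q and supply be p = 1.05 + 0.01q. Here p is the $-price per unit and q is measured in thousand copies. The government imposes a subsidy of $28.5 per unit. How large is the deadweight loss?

$501.39 thousand

Competitive equilibrium: 79.15 − 0.8q = 1.05 + 0.01q → q* = 96.4198, p* = 2.0142.
The subsidy lowers effective supply by 28.5: p = 0.01q − 27.45.
New quantity: 79.15 − 0.8q = 0.01q − 27.45 → q' = 131.6049.
Overproduction Δq = 131.6049 − 96.4198 = 35.1851; wedge = subsidy = 28.5.
The triangle = ½ × 35.1851 × 28.5 = $501.39 thousand.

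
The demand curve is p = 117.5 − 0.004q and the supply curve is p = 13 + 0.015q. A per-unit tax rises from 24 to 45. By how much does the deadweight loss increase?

38131.58

Competitive equilibrium: 117.5 − 0.004q = 13 + 0.015q → q* = 5500, p* = 95.5.
For a per-unit tax t: Δq = t/0.019, so DWL = ½·t·(t/0.019) = t²/0.038.
At t = 24: DWL = 15157.895. At t = 45: DWL = 53289.474.
Increase = 53289.474 − 15157.895 = 38131.58.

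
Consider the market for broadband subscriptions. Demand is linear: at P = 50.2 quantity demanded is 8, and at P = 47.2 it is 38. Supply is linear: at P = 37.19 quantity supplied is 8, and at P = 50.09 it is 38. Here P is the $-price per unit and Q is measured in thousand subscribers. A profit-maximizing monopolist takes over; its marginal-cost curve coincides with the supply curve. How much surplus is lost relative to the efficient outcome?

Demand slope = (47.2 − 50.2)/(38 − 8) = −0.1, so P = 51 − 0.1Q.
Supply slope = (50.09 − 37.19)/(38 − 8) = 0.43, so P = 33.75 + 0.43Q.
Competitive equilibrium: 51 − 0.1Q = 33.75 + 0.43Q → Q* = 32.5472, P* = 47.7453.
Marginal revenue: MR = 51 − 0.2Q. Set MR = MC: 51 − 0.2Q = 33.75 + 0.43Q → Q_m = 27.381.
Price P_m = 51 − 0.1·27.381 = 48.2619; MC(Q_m) = 33.75 + 0.43·27.381 = 45.5238.
Competitive Q* = 32.5472, so ΔQ = 5.1662; wedge = 48.2619 − 45.5238 = 2.7381.
The triangle = ½ × 5.1662 × 2.7381 = $7.07 thousand.

$7.07 thousand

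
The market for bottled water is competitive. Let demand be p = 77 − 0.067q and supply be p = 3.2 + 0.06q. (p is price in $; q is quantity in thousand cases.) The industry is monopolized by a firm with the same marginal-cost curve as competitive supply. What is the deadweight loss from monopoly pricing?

Competitive equilibrium: 77 − 0.067q = 3.2 + 0.06q → q* = 581.1024, p* = 38.0661.
Marginal revenue: MR = 77 − 0.134q. Set MR = MC: 77 − 0.134q = 3.2 + 0.06q → q_m = 380.4124.
Price p_m = 77 − 0.067·380.4124 = 51.5124; MC(q_m) = 3.2 + 0.06·380.4124 = 26.0247.
Competitive q* = 581.1024, so Δq = 200.69; wedge = 51.5124 − 26.0247 = 25.4877.
The triangle = ½ × 200.69 × 25.4877 = $2557.56 thousand.

$2557.56 thousand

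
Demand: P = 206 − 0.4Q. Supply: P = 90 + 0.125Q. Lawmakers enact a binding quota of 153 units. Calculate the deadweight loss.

1212.10

Competitive equilibrium: 206 − 0.4Q = 90 + 0.125Q → Q* = 220.9524, P* = 117.619.
At Q = 153: demand price = 206 − 0.4·153 = 144.8; supply price = 90 + 0.125·153 = 109.125.
ΔQ = 220.9524 − 153 = 67.9524; wedge = 144.8 − 109.125 = 35.675.
Deadweight loss = ½ × 67.9524 × 35.675 = 1212.10.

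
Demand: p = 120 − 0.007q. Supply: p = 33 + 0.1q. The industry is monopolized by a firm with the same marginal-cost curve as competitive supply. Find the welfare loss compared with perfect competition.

133.36

Competitive equilibrium: 120 − 0.007q = 33 + 0.1q → q* = 813.0841, p* = 114.3084.
Marginal revenue: MR = 120 − 0.014q. Set MR = MC: 120 − 0.014q = 33 + 0.1q → q_m = 763.1579.
Price p_m = 120 − 0.007·763.1579 = 114.6579; MC(q_m) = 33 + 0.1·763.1579 = 109.3158.
Competitive q* = 813.0841, so Δq = 49.9262; wedge = 114.6579 − 109.3158 = 5.3421.
Deadweight loss = ½ × 49.9262 × 5.3421 = 133.36.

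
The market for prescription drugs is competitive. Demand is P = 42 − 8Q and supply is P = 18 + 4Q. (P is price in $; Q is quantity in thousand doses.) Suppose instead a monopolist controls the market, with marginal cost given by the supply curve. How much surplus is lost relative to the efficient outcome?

Competitive equilibrium: 42 − 8Q = 18 + 4Q → Q* = 2, P* = 26.
Marginal revenue: MR = 42 − 16Q. Set MR = MC: 42 − 16Q = 18 + 4Q → Q_m = 1.2.
Price P_m = 42 − 8·1.2 = 32.4; MC(Q_m) = 18 + 4·1.2 = 22.8.
Competitive Q* = 2, so ΔQ = 0.8; wedge = 32.4 − 22.8 = 9.6.
Welfare loss = ½ × 0.8 × 9.6 = $3.84 thousand.

$3.84 thousand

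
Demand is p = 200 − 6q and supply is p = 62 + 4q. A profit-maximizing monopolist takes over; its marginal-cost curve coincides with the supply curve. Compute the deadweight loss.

Competitive equilibrium: 200 − 6q = 62 + 4q → q* = 13.8, p* = 117.2.
Marginal revenue: MR = 200 − 12q. Set MR = MC: 200 − 12q = 62 + 4q → q_m = 8.625.
Price p_m = 200 − 6·8.625 = 148.25; MC(q_m) = 62 + 4·8.625 = 96.5.
Competitive q* = 13.8, so Δq = 5.175; wedge = 148.25 − 96.5 = 51.75.
Welfare loss = ½ × 5.175 × 51.75 = 133.90.

133.90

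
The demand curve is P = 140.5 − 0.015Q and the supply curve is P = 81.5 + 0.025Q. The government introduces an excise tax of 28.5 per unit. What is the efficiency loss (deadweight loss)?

Competitive equilibrium: 140.5 − 0.015Q = 81.5 + 0.025Q → Q* = 1475, P* = 118.375.
With the tax, the buyer price exceeds the seller price by 28.5: (140.5 − 0.015Q) − (81.5 + 0.025Q) = 28.5 → Q' = 762.5.
ΔQ = 1475 − 762.5 = 712.5; the wedge equals the tax, 28.5.
Deadweight loss = ½ × 712.5 × 28.5 = 10153.125.

10153.125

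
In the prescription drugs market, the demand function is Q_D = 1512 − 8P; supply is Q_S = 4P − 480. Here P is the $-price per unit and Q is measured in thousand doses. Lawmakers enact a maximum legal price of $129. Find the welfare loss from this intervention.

In inverse form: demand P = 189 − 0.125Q, supply P = 120 + 0.25Q.
Competitive equilibrium: 189 − 0.125Q = 120 + 0.25Q → Q* = 184, P* = 166.
At the ceiling P = 129, quantity supplied = (129 − 120)/0.25 = 36.
Willingness to pay at Q' = 36: 189 − 0.125·36 = 184.5.
ΔQ = 184 − 36 = 148; wedge = 184.5 − 129 = 55.5.
DWL = ½ × 148 × 55.5 = $4107 thousand.

$4107 thousand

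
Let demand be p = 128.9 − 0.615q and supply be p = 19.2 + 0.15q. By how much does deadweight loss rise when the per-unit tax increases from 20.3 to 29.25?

289.85

Competitive equilibrium: 128.9 − 0.615q = 19.2 + 0.15q → q* = 143.3987, p* = 40.7098.
For a per-unit tax t: Δq = t/0.765, so DWL = ½·t·(t/0.765) = t²/1.53.
At t = 20.3: DWL = 269.34. At t = 29.25: DWL = 559.191.
Increase = 559.191 − 269.34 = 289.85.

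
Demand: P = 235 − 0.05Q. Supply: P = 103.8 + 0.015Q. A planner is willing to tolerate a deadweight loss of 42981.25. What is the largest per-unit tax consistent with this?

Competitive equilibrium: 235 − 0.05Q = 103.8 + 0.015Q → Q* = 2018.4615, P* = 134.0769.
A tax t gives ΔQ = t/0.065 and wedge t, so DWL = t²/0.13.
t²/0.13 = 42981.25 → t² = 5587.5625 → t = 74.75.

74.75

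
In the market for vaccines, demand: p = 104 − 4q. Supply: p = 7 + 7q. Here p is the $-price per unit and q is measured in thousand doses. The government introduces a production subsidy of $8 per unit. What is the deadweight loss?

$2.91 thousand

Competitive equilibrium: 104 − 4q = 7 + 7q → q* = 8.8182, p* = 68.7273.
The subsidy lowers effective supply by 8: p = 7q − 1.
New quantity: 104 − 4q = 7q − 1 → q' = 9.5455.
Overproduction Δq = 9.5455 − 8.8182 = 0.7273; wedge = subsidy = 8.
Welfare loss = ½ × 0.7273 × 8 = $2.91 thousand.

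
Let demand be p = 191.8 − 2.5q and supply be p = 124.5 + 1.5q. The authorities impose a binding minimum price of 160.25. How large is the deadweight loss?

Competitive equilibrium: 191.8 − 2.5q = 124.5 + 1.5q → q* = 16.825, p* = 149.7375.
At the floor p = 160.25, quantity demanded = (191.8 − 160.25)/2.5 = 12.62.
Sellers' marginal cost at q' = 12.62: 124.5 + 1.5·12.62 = 143.43.
Δq = 16.825 − 12.62 = 4.205; wedge = 160.25 − 143.43 = 16.82.
Deadweight loss = ½ × 4.205 × 16.82 = 35.36.

35.36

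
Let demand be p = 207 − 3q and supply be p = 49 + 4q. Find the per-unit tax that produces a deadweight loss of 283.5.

Competitive equilibrium: 207 − 3q = 49 + 4q → q* = 22.5714, p* = 139.2857.
A tax t gives Δq = t/7 and wedge t, so DWL = t²/14.
t²/14 = 283.5 → t² = 3969 → t = 63.

63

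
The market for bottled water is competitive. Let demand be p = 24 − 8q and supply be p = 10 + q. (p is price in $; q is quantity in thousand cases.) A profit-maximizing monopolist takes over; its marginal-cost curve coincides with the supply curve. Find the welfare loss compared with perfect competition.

Competitive equilibrium: 24 − 8q = 10 + q → q* = 1.5556, p* = 11.5556.
Marginal revenue: MR = 24 − 16q. Set MR = MC: 24 − 16q = 10 + q → q_m = 0.8235.
Price p_m = 24 − 8·0.8235 = 17.412; MC(q_m) = 10 + 1·0.8235 = 10.8235.
Competitive q* = 1.5556, so Δq = 0.7321; wedge = 17.412 − 10.8235 = 6.5885.
DWL = ½ × 0.7321 × 6.5885 = $2.41 thousand.

$2.41 thousand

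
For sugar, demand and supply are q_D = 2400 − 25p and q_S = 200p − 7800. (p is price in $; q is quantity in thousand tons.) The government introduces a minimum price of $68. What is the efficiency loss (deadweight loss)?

$7225 thousand

In inverse form: demand p = 96 − 0.04q, supply p = 39 + 0.005q.
Competitive equilibrium: 96 − 0.04q = 39 + 0.005q → q* = 1266.6667, p* = 45.3333.
At the floor p = 68, quantity demanded = (96 − 68)/0.04 = 700.
Sellers' marginal cost at q' = 700: 39 + 0.005·700 = 42.5.
Δq = 1266.6667 − 700 = 566.6667; wedge = 68 − 42.5 = 25.5.
The triangle = ½ × 566.6667 × 25.5 = $7225 thousand.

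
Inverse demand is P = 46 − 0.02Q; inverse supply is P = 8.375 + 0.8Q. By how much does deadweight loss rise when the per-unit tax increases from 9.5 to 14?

64.48

Competitive equilibrium: 46 − 0.02Q = 8.375 + 0.8Q → Q* = 45.8841, P* = 45.0823.
For a per-unit tax t: ΔQ = t/0.82, so DWL = ½·t·(t/0.82) = t²/1.64.
At t = 9.5: DWL = 55.03. At t = 14: DWL = 119.512.
Increase = 119.512 − 55.03 = 64.48.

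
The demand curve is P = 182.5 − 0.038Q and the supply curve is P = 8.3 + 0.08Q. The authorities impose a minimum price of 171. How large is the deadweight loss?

Competitive equilibrium: 182.5 − 0.038Q = 8.3 + 0.08Q → Q* = 1476.271186, P* = 126.401695.
At the floor P = 171, quantity demanded = (182.5 − 171)/0.038 = 302.631579.
Sellers' marginal cost at Q' = 302.631579: 8.3 + 0.08·302.631579 = 32.510526.
ΔQ = 1476.271186 − 302.631579 = 1173.639607; wedge = 171 − 32.510526 = 138.489474.
Deadweight loss = ½ × 1173.639607 × 138.489474 = 81268.37.

81268.37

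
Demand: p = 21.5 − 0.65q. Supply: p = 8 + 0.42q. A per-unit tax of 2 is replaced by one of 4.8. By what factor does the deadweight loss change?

Competitive equilibrium: 21.5 − 0.65q = 8 + 0.42q → q* = 12.6168, p* = 13.2991.
For a per-unit tax t: Δq = t/1.07, so DWL = ½·t·(t/1.07) = t²/2.14.
At t = 2: DWL = 1.869. At t = 4.8: DWL = 10.766.
Ratio = (4.8/2)² = 5.76.

5.76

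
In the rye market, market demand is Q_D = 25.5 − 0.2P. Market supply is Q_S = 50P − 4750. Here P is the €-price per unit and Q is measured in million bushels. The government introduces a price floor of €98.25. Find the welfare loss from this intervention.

€0.98 million

In inverse form: demand P = 127.5 − 5Q, supply P = 95 + 0.02Q.
Competitive equilibrium: 127.5 − 5Q = 95 + 0.02Q → Q* = 6.4741, P* = 95.1295.
At the floor P = 98.25, quantity demanded = (127.5 − 98.25)/5 = 5.85.
Sellers' marginal cost at Q' = 5.85: 95 + 0.02·5.85 = 95.117.
ΔQ = 6.4741 − 5.85 = 0.6241; wedge = 98.25 − 95.117 = 3.133.
Deadweight loss = ½ × 0.6241 × 3.133 = €0.98 million.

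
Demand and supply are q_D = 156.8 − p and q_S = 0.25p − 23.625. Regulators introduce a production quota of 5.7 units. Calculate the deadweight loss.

In inverse form: demand p = 156.8 − q, supply p = 94.5 + 4q.
Competitive equilibrium: 156.8 − q = 94.5 + 4q → q* = 12.46, p* = 144.34.
At q = 5.7: demand price = 156.8 − 1·5.7 = 151.1; supply price = 94.5 + 4·5.7 = 117.3.
Δq = 12.46 − 5.7 = 6.76; wedge = 151.1 − 117.3 = 33.8.
The triangle = ½ × 6.76 × 33.8 = 114.244.

114.244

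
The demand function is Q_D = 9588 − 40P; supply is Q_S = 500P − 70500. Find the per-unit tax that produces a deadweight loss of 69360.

61.2

In inverse form: demand P = 239.7 − 0.025Q, supply P = 141 + 0.002Q.
Competitive equilibrium: 239.7 − 0.025Q = 141 + 0.002Q → Q* = 3655.5556, P* = 148.3111.
A tax t gives ΔQ = t/0.027 and wedge t, so DWL = t²/0.054.
t²/0.054 = 69360 → t² = 3745.44 → t = 61.2.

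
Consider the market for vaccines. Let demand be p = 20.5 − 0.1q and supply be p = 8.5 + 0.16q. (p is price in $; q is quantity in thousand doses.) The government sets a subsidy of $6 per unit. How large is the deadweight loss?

$69.23 thousand

Competitive equilibrium: 20.5 − 0.1q = 8.5 + 0.16q → q* = 46.1538, p* = 15.8846.
The subsidy lowers effective supply by 6: p = 2.5 + 0.16q.
New quantity: 20.5 − 0.1q = 2.5 + 0.16q → q' = 69.2308.
Overproduction Δq = 69.2308 − 46.1538 = 23.077; wedge = subsidy = 6.
DWL = ½ × 23.077 × 6 = $69.23 thousand.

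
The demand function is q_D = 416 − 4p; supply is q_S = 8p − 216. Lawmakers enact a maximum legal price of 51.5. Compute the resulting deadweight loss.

16.33

In inverse form: demand p = 104 − 0.25q, supply p = 27 + 0.125q.
Competitive equilibrium: 104 − 0.25q = 27 + 0.125q → q* = 205.3333, p* = 52.6667.
At the ceiling p = 51.5, quantity supplied = (51.5 − 27)/0.125 = 196.
Willingness to pay at q' = 196: 104 − 0.25·196 = 55.
Δq = 205.3333 − 196 = 9.3333; wedge = 55 − 51.5 = 3.5.
The triangle = ½ × 9.3333 × 3.5 = 16.33.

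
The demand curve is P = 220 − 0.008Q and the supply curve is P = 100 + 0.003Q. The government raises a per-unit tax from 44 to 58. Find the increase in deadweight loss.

Competitive equilibrium: 220 − 0.008Q = 100 + 0.003Q → Q* = 10909.0909, P* = 132.7273.
For a per-unit tax t: ΔQ = t/0.011, so DWL = ½·t·(t/0.011) = t²/0.022.
At t = 44: DWL = 88000. At t = 58: DWL = 152909.091.
Increase = 152909.091 − 88000 = 64909.09.

64909.09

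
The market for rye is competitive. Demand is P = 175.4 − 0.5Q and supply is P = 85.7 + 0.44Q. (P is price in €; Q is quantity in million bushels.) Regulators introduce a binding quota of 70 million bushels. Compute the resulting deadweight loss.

€303.84 million

Competitive equilibrium: 175.4 − 0.5Q = 85.7 + 0.44Q → Q* = 95.42553, P* = 127.68723.
At Q = 70: demand price = 175.4 − 0.5·70 = 140.4; supply price = 85.7 + 0.44·70 = 116.5.
ΔQ = 95.42553 − 70 = 25.42553; wedge = 140.4 − 116.5 = 23.9.
Welfare loss = ½ × 25.42553 × 23.9 = €303.84 million.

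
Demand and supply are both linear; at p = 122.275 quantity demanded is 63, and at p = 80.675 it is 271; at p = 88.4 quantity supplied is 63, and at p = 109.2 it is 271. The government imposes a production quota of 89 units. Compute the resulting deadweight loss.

Demand slope = (80.675 − 122.275)/(271 − 63) = −0.2, so p = 134.875 − 0.2q.
Supply slope = (109.2 − 88.4)/(271 − 63) = 0.1, so p = 82.1 + 0.1q.
Competitive equilibrium: 134.875 − 0.2q = 82.1 + 0.1q → q* = 175.9167, p* = 99.6917.
At q = 89: demand price = 134.875 − 0.2·89 = 117.075; supply price = 82.1 + 0.1·89 = 91.
Δq = 175.9167 − 89 = 86.9167; wedge = 117.075 − 91 = 26.075.
Deadweight loss = ½ × 86.9167 × 26.075 = 1133.18.

1133.18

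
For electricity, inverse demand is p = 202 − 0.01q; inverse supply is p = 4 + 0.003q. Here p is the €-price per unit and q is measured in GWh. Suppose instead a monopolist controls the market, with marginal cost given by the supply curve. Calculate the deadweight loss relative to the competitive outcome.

€285037.08

Competitive equilibrium: 202 − 0.01q = 4 + 0.003q → q* = 15230.769231, p* = 49.692308.
Marginal revenue: MR = 202 − 0.02q. Set MR = MC: 202 − 0.02q = 4 + 0.003q → q_m = 8608.695652.
Price p_m = 202 − 0.01·8608.695652 = 115.913043; MC(q_m) = 4 + 0.003·8608.695652 = 29.826087.
Competitive q* = 15230.769231, so Δq = 6622.073579; wedge = 115.913043 − 29.826087 = 86.086956.
DWL = ½ × 6622.073579 × 86.086956 = €285037.08.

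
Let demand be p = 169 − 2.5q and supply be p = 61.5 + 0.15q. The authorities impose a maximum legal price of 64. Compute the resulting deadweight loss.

756.81

Competitive equilibrium: 169 − 2.5q = 61.5 + 0.15q → q* = 40.566, p* = 67.5849.
At the ceiling p = 64, quantity supplied = (64 − 61.5)/0.15 = 16.6667.
Willingness to pay at q' = 16.6667: 169 − 2.5·16.6667 = 127.3333.
Δq = 40.566 − 16.6667 = 23.8993; wedge = 127.3333 − 64 = 63.3333.
The triangle = ½ × 23.8993 × 63.3333 = 756.81.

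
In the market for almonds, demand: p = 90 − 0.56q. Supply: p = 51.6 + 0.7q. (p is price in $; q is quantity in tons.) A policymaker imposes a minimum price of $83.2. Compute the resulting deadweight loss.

Competitive equilibrium: 90 − 0.56q = 51.6 + 0.7q → q* = 30.4762, p* = 72.9333.
At the floor p = 83.2, quantity demanded = (90 − 83.2)/0.56 = 12.1429.
Sellers' marginal cost at q' = 12.1429: 51.6 + 0.7·12.1429 = 60.1.
Δq = 30.4762 − 12.1429 = 18.3333; wedge = 83.2 − 60.1 = 23.1.
Welfare loss = ½ × 18.3333 × 23.1 = $211.75.

$211.75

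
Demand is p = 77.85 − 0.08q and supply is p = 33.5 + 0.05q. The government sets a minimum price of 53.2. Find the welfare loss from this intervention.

70.91

Competitive equilibrium: 77.85 − 0.08q = 33.5 + 0.05q → q* = 341.1538, p* = 50.5577.
At the floor p = 53.2, quantity demanded = (77.85 − 53.2)/0.08 = 308.125.
Sellers' marginal cost at q' = 308.125: 33.5 + 0.05·308.125 = 48.9063.
Δq = 341.1538 − 308.125 = 33.0288; wedge = 53.2 − 48.9063 = 4.2937.
DWL = ½ × 33.0288 × 4.2937 = 70.91.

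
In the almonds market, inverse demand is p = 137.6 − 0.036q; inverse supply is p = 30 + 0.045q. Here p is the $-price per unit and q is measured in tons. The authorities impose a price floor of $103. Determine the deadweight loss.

Competitive equilibrium: 137.6 − 0.036q = 30 + 0.045q → q* = 1328.3951, p* = 89.7778.
At the floor p = 103, quantity demanded = (137.6 − 103)/0.036 = 961.1111.
Sellers' marginal cost at q' = 961.1111: 30 + 0.045·961.1111 = 73.25.
Δq = 1328.3951 − 961.1111 = 367.284; wedge = 103 − 73.25 = 29.75.
DWL = ½ × 367.284 × 29.75 = $5463.35.

$5463.35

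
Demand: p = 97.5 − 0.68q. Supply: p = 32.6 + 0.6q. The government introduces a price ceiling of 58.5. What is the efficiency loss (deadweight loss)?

36.35

Competitive equilibrium: 97.5 − 0.68q = 32.6 + 0.6q → q* = 50.7031, p* = 63.0219.
At the ceiling p = 58.5, quantity supplied = (58.5 − 32.6)/0.6 = 43.1667.
Willingness to pay at q' = 43.1667: 97.5 − 0.68·43.1667 = 68.1466.
Δq = 50.7031 − 43.1667 = 7.5364; wedge = 68.1466 − 58.5 = 9.6466.
DWL = ½ × 7.5364 × 9.6466 = 36.35.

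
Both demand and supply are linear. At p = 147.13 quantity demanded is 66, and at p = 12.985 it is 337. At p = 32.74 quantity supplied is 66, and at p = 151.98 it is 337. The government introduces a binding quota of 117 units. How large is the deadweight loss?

2379.44

Demand slope = (12.985 − 147.13)/(337 − 66) = −0.495, so p = 179.8 − 0.495q.
Supply slope = (151.98 − 32.74)/(337 − 66) = 0.44, so p = 3.7 + 0.44q.
Competitive equilibrium: 179.8 − 0.495q = 3.7 + 0.44q → q* = 188.3422, p* = 86.5706.
At q = 117: demand price = 179.8 − 0.495·117 = 121.885; supply price = 3.7 + 0.44·117 = 55.18.
Δq = 188.3422 − 117 = 71.3422; wedge = 121.885 − 55.18 = 66.705.
Welfare loss = ½ × 71.3422 × 66.705 = 2379.44.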